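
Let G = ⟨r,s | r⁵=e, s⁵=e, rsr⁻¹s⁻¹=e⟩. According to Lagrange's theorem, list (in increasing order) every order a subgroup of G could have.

|G| = 25 = 5². By Lagrange's theorem the order of any subgroup divides 25; the divisors of 25 are 1, 5, 25.

Answer: 1, 5, 25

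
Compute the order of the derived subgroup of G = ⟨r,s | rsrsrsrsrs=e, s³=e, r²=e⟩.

G' = [G, G] is generated by all commutators. The generator-pair commutators are: [r, s] = rsrs².
The subgroup they normally generate is {e, r, s, s², rs, rsr, rsrs, rsrsr, s²rs²r, s²rs², s²r, rs², sr, srs, srsr, rs²rs²r, rs²rs², rs²r, s²rs, s²rsr, s²rsrs, srs²rs², srs²r, srs², rsrs², rs²rs, rs²rsr, rs²rsrs, rsrs²rs², rsrs²r, s²rs²rs, rsrs²rs, rsrs²rsr, rsrs²rsrs, s²rs²rsrs², s²rs²rsr, s²rs²rsrs, s²rsrs²rs², s²rsrs²r, s²rsrs², srsrs², srs²rs, srs²rsr, srs²rsrs, srsrs²rs², srsrs²r, srsrs²rs, rs²rsrs²rs², rs²rsrs²r, rs²rsrs², s²rsrs²rs, s²rsrs²rsr, srs²rsrs²r, srs²rsrs², rs²rsrs²rs, rs²rsrs²rsr, rsrs²rsrs²r, rsrs²rsrs², rsrs²rsrs²rs, srs²rsrs²rs}, of order 60.
Check: |G/G'| = 60/60 = 1 is the order of the abelianisation.

Answer: 60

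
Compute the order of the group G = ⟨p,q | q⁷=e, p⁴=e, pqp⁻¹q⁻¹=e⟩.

Enumerate words in the generators, reducing via the relations: the distinct elements are
  {e, p, q, pq, p², p³, q², q³, q⁴, q⁵, q⁶, pq², pq³, pq⁴, pq⁵, pq⁶, p²q, p³q, p²q², p²q³, p²q⁴, p²q⁵, p²q⁶, p³q², p³q³, p³q⁴, p³q⁵, p³q⁶}.
No further products give new elements, so |G| = 28.

Answer: 28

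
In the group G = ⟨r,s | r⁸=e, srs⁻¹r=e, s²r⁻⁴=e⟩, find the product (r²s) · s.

Compute (r²s) · s by multiplying left to right and reducing via the relations at each step:
  (r²s) · s = r⁶

Answer: r⁶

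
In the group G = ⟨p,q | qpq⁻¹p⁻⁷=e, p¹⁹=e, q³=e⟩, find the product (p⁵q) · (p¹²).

Compute (p⁵q) · (p¹²) by multiplying left to right and reducing via the relations at each step:
  (p⁵q) · p¹² = p¹³q

Answer: p¹³q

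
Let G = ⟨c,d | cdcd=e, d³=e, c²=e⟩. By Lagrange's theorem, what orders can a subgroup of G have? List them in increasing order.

|G| = 6 = 2 · 3. By Lagrange's theorem the order of any subgroup divides 6; the divisors of 6 are 1, 2, 3, 6.

Answer: 1, 2, 3, 6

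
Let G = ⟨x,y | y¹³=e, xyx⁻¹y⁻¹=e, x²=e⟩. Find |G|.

Enumerate words in the generators, reducing via the relations: the distinct elements are
  {e, x, y, xy, y², y³, y⁴, y⁵, y⁶, y⁷, y⁸, y⁹, xy², xy³, xy⁴, xy⁵, xy⁶, xy⁷, xy⁸, xy⁹, y¹², y¹¹, y¹⁰, xy¹², xy¹¹, xy¹⁰}.
No further products give new elements, so |G| = 26.

Answer: 26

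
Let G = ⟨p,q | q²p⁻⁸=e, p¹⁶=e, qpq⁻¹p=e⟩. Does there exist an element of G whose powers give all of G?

Every cyclic group is abelian. But p·q = pq while q·p = p⁷q⁻¹, so p·q ≠ q·p and G is not abelian. Hence G is not cyclic.

Answer: No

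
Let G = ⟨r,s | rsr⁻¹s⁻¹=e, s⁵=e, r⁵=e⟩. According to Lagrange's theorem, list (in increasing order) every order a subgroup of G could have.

|G| = 25 = 5². By Lagrange's theorem the order of any subgroup divides 25; the divisors of 25 are 1, 5, 25.

Answer: 1, 5, 25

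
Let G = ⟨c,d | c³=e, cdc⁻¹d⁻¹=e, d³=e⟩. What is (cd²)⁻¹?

The order of (cd²) is 3 (smallest k with (cd²)ᵏ = e), so (cd²)⁻¹ = (cd²)² = c²d.
Check: (cd²) · (c²d) → (cd²) · c² = d²;   (d²) · d = e, giving e as required.

Answer: c²d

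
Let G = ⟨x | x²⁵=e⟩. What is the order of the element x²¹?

Compute successive powers until reaching e:
  (x²¹)¹ = x²¹, (x²¹)² = x¹⁷, (x²¹)³ = x¹³, (x²¹)⁴ = x⁹, (x²¹)⁵ = x⁵, (x²¹)⁶ = x, (x²¹)⁷ = x²², (x²¹)⁸ = x¹⁸, (x²¹)⁹ = x¹⁴, (x²¹)¹⁰ = x¹⁰, (x²¹)¹¹ = x⁶, (x²¹)¹² = x², (x²¹)¹³ = x²³, (x²¹)¹⁴ = x¹⁹, (x²¹)¹⁵ = x¹⁵, (x²¹)¹⁶ = x¹¹, (x²¹)¹⁷ = x⁷, (x²¹)¹⁸ = x³, (x²¹)¹⁹ = x²⁴, (x²¹)²⁰ = x²⁰, (x²¹)²¹ = x¹⁶, (x²¹)²² = x¹², (x²¹)²³ = x⁸, (x²¹)²⁴ = x⁴, (x²¹)²⁵ = e.
The smallest positive k with (x²¹)ᵏ = e is 25.

Answer: 25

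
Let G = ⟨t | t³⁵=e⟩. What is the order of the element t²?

Compute successive powers until reaching e:
  (t²)¹ = t², (t²)² = t⁴, (t²)³ = t⁶, (t²)⁴ = t⁸, (t²)⁵ = t¹⁰, (t²)⁶ = t¹², (t²)⁷ = t¹⁴, (t²)⁸ = t¹⁶, (t²)⁹ = t¹⁸, (t²)¹⁰ = t²⁰, (t²)¹¹ = t²², (t²)¹² = t²⁴, (t²)¹³ = t²⁶, (t²)¹⁴ = t²⁸, (t²)¹⁵ = t³⁰, (t²)¹⁶ = t³², (t²)¹⁷ = t³⁴, (t²)¹⁸ = t, (t²)¹⁹ = t³, (t²)²⁰ = t⁵, (t²)²¹ = t⁷, (t²)²² = t⁹, (t²)²³ = t¹¹, (t²)²⁴ = t¹³, (t²)²⁵ = t¹⁵, (t²)²⁶ = t¹⁷, (t²)²⁷ = t¹⁹, (t²)²⁸ = t²¹, (t²)²⁹ = t²³, (t²)³⁰ = t²⁵, (t²)³¹ = t²⁷, (t²)³² = t²⁹, (t²)³³ = t³¹, (t²)³⁴ = t³³, (t²)³⁵ = e.
The smallest positive k with (t²)ᵏ = e is 35.

Answer: 35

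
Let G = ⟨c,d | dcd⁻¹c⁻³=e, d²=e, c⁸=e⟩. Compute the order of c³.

Compute successive powers until reaching e:
  (c³)¹ = c³, (c³)² = c⁶, (c³)³ = c, (c³)⁴ = c⁴, (c³)⁵ = c⁷, (c³)⁶ = c², (c³)⁷ = c⁵, (c³)⁸ = e.
The smallest positive k with (c³)ᵏ = e is 8.

Answer: 8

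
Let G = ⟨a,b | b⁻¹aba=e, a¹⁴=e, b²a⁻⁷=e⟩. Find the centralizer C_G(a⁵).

⟨a⁵⟩ ⊆ C_G(a⁵) since powers of a⁵ commute with a⁵; so |C_G(a⁵)| ≥ |⟨a⁵⟩| = 14.
By orbit–stabilizer, |C_G(a⁵)| = |G| / |conj. class of a⁵| = 28 / 2 = 14.
The 14 elements commuting with a⁵ are {e, a, a², a³, a⁴, a⁵, a⁶, a⁷, a⁸, a⁹, a¹⁰, a¹¹, a¹², a¹³}.

Answer: {e, a, a², a³, a⁴, a⁵, a⁶, a⁷, a⁸, a⁹, a¹⁰, a¹¹, a¹², a¹³}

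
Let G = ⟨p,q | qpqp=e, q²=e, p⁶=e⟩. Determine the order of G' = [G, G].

G' = [G, G] is generated by all commutators. The generator-pair commutators are: [p, q] = p².
The subgroup they normally generate is {e, p², p⁴}, of order 3.
Check: |G/G'| = 12/3 = 4 is the order of the abelianisation.

Answer: 3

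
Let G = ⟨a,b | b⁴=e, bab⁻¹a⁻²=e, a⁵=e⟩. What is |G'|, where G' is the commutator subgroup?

G' = [G, G] is generated by all commutators. The generator-pair commutators are: [a, b] = a⁴.
The subgroup they normally generate is {e, a, a², a³, a⁴}, of order 5.
Check: |G/G'| = 20/5 = 4 is the order of the abelianisation.

Answer: 5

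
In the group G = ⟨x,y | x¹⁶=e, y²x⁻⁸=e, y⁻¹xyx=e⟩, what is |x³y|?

Compute successive powers until reaching e:
  (x³y)¹ = x³y, (x³y)² = x⁸, (x³y)³ = x³y⁻¹, (x³y)⁴ = e.
The smallest positive k with (x³y)ᵏ = e is 4.

Answer: 4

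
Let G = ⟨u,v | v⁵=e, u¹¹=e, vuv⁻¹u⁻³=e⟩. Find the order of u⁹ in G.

Compute successive powers until reaching e:
  (u⁹)¹ = u⁹, (u⁹)² = u⁷, (u⁹)³ = u⁵, (u⁹)⁴ = u³, (u⁹)⁵ = u, (u⁹)⁶ = u¹⁰, (u⁹)⁷ = u⁸, (u⁹)⁸ = u⁶, (u⁹)⁹ = u⁴, (u⁹)¹⁰ = u², (u⁹)¹¹ = e.
The smallest positive k with (u⁹)ᵏ = e is 11.

Answer: 11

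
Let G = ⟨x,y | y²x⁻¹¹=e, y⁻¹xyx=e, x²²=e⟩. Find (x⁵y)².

Compute successive powers of (x⁵y), reducing at each step:
  (x⁵y)²: (x⁵y) · x⁵ = y;   y · y = x¹¹

Answer: x¹¹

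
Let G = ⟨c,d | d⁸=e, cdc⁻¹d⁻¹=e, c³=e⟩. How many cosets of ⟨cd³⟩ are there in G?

First find ord(cd³) by computing successive powers:
  (cd³)¹ = cd³, (cd³)² = c²d⁶, (cd³)³ = d, (cd³)⁴ = cd⁴, (cd³)⁵ = c²d⁷, (cd³)⁶ = d², (cd³)⁷ = cd⁵, (cd³)⁸ = c², (cd³)⁹ = d³, (cd³)¹⁰ = cd⁶, (cd³)¹¹ = c²d, (cd³)¹² = d⁴, (cd³)¹³ = cd⁷, (cd³)¹⁴ = c²d², (cd³)¹⁵ = d⁵, (cd³)¹⁶ = c, (cd³)¹⁷ = c²d³, (cd³)¹⁸ = d⁶, (cd³)¹⁹ = cd, (cd³)²⁰ = c²d⁴, (cd³)²¹ = d⁷, (cd³)²² = cd², (cd³)²³ = c²d⁵, (cd³)²⁴ = e.
So |⟨cd³⟩| = ord(cd³) = 24. With |G| = 24, by Lagrange [G : ⟨cd³⟩] = 24/24 = 1.

Answer: 1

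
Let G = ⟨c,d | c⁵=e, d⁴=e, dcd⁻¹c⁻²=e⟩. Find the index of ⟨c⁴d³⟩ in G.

First find ord(c⁴d³) by computing successive powers:
  (c⁴d³)¹ = c⁴d³, (c⁴d³)² = cd², (c⁴d³)³ = c²d, (c⁴d³)⁴ = e.
So |⟨c⁴d³⟩| = ord(c⁴d³) = 4. With |G| = 20, by Lagrange [G : ⟨c⁴d³⟩] = 20/4 = 5.

Answer: 5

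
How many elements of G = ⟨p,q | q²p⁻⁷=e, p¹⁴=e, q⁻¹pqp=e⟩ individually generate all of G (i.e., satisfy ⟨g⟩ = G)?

⟨g⟩ = G would require ord(g) = |G| = 28, but the maximum element order in G is 14 < 28. So G is not cyclic and no single element generates it: the count is 0.

Answer: 0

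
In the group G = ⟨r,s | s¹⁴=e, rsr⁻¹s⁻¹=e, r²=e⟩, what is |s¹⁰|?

Compute successive powers until reaching e:
  (s¹⁰)¹ = s¹⁰, (s¹⁰)² = s⁶, (s¹⁰)³ = s², (s¹⁰)⁴ = s¹², (s¹⁰)⁵ = s⁸, (s¹⁰)⁶ = s⁴, (s¹⁰)⁷ = e.
The smallest positive k with (s¹⁰)ᵏ = e is 7.

Answer: 7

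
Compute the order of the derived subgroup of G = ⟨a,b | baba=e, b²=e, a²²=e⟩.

G' = [G, G] is generated by all commutators. The generator-pair commutators are: [a, b] = a².
The subgroup they normally generate is {e, a², a⁴, a⁶, a⁸, a¹⁰, a¹², a¹⁴, a¹⁶, a¹⁸, a²⁰}, of order 11.
Check: |G/G'| = 44/11 = 4 is the order of the abelianisation.

Answer: 11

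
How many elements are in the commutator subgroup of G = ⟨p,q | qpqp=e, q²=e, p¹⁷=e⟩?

G' = [G, G] is generated by all commutators. The generator-pair commutators are: [p, q] = p².
The subgroup they normally generate is {e, p, p², p³, p⁴, p⁵, p⁶, p⁷, p⁸, p⁹, p¹⁰, p¹¹, p¹², p¹³, p¹⁴, p¹⁵, p¹⁶}, of order 17.
Check: |G/G'| = 34/17 = 2 is the order of the abelianisation.

Answer: 17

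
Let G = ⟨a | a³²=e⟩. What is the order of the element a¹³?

Compute successive powers until reaching e:
  (a¹³)¹ = a¹³, (a¹³)² = a²⁶, (a¹³)³ = a⁷, (a¹³)⁴ = a²⁰, (a¹³)⁵ = a, (a¹³)⁶ = a¹⁴, (a¹³)⁷ = a²⁷, (a¹³)⁸ = a⁸, (a¹³)⁹ = a²¹, (a¹³)¹⁰ = a², (a¹³)¹¹ = a¹⁵, (a¹³)¹² = a²⁸, (a¹³)¹³ = a⁹, (a¹³)¹⁴ = a²², (a¹³)¹⁵ = a³, (a¹³)¹⁶ = a¹⁶, (a¹³)¹⁷ = a²⁹, (a¹³)¹⁸ = a¹⁰, (a¹³)¹⁹ = a²³, (a¹³)²⁰ = a⁴, (a¹³)²¹ = a¹⁷, (a¹³)²² = a³⁰, (a¹³)²³ = a¹¹, (a¹³)²⁴ = a²⁴, (a¹³)²⁵ = a⁵, (a¹³)²⁶ = a¹⁸, (a¹³)²⁷ = a³¹, (a¹³)²⁸ = a¹², (a¹³)²⁹ = a²⁵, (a¹³)³⁰ = a⁶, (a¹³)³¹ = a¹⁹, (a¹³)³² = e.
The smallest positive k with (a¹³)ᵏ = e is 32.

Answer: 32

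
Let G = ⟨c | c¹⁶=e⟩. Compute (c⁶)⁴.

Compute successive powers of (c⁶), reducing at each step:
  (c⁶)²: (c⁶) · c⁶ = c¹²
  (c⁶)³: (c¹²) · c⁶ = c²
  (c⁶)⁴: (c²) · c⁶ = c⁸

Answer: c⁸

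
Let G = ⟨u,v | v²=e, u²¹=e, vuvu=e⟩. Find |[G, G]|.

G' = [G, G] is generated by all commutators. The generator-pair commutators are: [u, v] = u².
The subgroup they normally generate is {e, u, u², u³, u⁴, u⁵, u⁶, u⁷, u⁸, u⁹, u¹⁰, u¹¹, u¹², u¹³, u¹⁴, u¹⁵, u¹⁶, u¹⁷, u¹⁸, u¹⁹, u²⁰}, of order 21.
Check: |G/G'| = 42/21 = 2 is the order of the abelianisation.

Answer: 21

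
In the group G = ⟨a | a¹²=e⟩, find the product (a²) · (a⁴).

Compute (a²) · (a⁴) by multiplying left to right and reducing via the relations at each step:
  (a²) · a⁴ = a⁶

Answer: a⁶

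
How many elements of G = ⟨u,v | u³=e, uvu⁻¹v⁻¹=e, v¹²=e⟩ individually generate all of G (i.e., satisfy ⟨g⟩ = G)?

⟨g⟩ = G would require ord(g) = |G| = 36, but the maximum element order in G is 12 < 36. So G is not cyclic and no single element generates it: the count is 0.

Answer: 0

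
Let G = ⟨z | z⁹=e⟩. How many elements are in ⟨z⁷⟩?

|⟨z⁷⟩| equals the order of z⁷. Compute successive powers until reaching e:
  (z⁷)¹ = z⁷, (z⁷)² = z⁵, (z⁷)³ = z³, (z⁷)⁴ = z, (z⁷)⁵ = z⁸, (z⁷)⁶ = z⁶, (z⁷)⁷ = z⁴, (z⁷)⁸ = z², (z⁷)⁹ = e.
The smallest positive k with (z⁷)ᵏ = e is 9, so |⟨z⁷⟩| = 9.

Answer: 9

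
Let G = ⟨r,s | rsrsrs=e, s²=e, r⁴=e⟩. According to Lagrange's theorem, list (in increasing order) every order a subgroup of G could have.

|G| = 24 = 2³ · 3. By Lagrange's theorem the order of any subgroup divides 24; the divisors of 24 are 1, 2, 3, 4, 6, 8, 12, 24.

Answer: 1, 2, 3, 4, 6, 8, 12, 24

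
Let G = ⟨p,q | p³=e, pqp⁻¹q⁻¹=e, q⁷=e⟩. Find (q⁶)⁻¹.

The order of (q⁶) is 7 (smallest k with (q⁶)ᵏ = e), so (q⁶)⁻¹ = (q⁶)⁶ = q.
Check: (q⁶) · q → (q⁶) · q = e, giving e as required.

Answer: q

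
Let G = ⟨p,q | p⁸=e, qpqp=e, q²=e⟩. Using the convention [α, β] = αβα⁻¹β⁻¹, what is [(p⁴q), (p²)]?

[(p⁴q), (p²)] = (p⁴q)·(p²)·(p⁴q)⁻¹·(p²)⁻¹.
  (p⁴q) · (p²) = p²q
  (p²q) · (p⁴q) = p⁶
  (p⁶) · (p⁶) = p⁴

Answer: p⁴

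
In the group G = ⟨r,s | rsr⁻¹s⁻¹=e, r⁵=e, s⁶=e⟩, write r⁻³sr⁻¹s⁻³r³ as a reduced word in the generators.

Multiply left to right, reducing at each step:
  (r²) · s = r²s
  (r²s) · r⁻¹ = rs
  (rs) · s⁻³ = rs⁴
  (rs⁴) · r³ = r⁴s⁴

Answer: r⁴s⁴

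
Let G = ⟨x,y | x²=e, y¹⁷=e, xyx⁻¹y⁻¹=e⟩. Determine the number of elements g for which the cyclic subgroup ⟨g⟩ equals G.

G is cyclic of order 34. An element generates G iff its order is 34, and a cyclic group of order 34 has exactly φ(34) = 16 such elements.

Answer: 16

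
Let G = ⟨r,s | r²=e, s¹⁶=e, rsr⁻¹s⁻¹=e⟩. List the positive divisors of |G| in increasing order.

|G| = 32 = 2⁵. By Lagrange's theorem the order of any subgroup divides 32; the divisors of 32 are 1, 2, 4, 8, 16, 32.

Answer: 1, 2, 4, 8, 16, 32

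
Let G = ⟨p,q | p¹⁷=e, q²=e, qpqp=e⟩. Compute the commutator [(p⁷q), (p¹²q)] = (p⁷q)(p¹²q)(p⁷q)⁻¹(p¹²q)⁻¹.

[(p⁷q), (p¹²q)] = (p⁷q)·(p¹²q)·(p⁷q)⁻¹·(p¹²q)⁻¹.
  (p⁷q) · (p¹²q) = p¹²
  (p¹²) · (p⁷q) = p²q
  (p²q) · (p¹²q) = p⁷

Answer: p⁷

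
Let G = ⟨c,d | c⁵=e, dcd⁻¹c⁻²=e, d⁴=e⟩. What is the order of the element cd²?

Compute successive powers until reaching e:
  (cd²)¹ = cd², (cd²)² = e.
The smallest positive k with (cd²)ᵏ = e is 2.

Answer: 2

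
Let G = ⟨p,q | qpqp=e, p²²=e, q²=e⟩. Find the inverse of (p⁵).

The order of (p⁵) is 22 (smallest k with (p⁵)ᵏ = e), so (p⁵)⁻¹ = (p⁵)²¹ = p¹⁷.
Check: (p⁵) · (p¹⁷) → (p⁵) · p¹⁷ = e, giving e as required.

Answer: p¹⁷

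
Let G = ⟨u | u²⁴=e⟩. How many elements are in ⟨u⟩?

|⟨u⟩| equals the order of u. Compute successive powers until reaching e:
  u¹ = u, u² = u², u³ = u³, u⁴ = u⁴, u⁵ = u⁵, u⁶ = u⁶, u⁷ = u⁷, u⁸ = u⁸, u⁹ = u⁹, u¹⁰ = u¹⁰, u¹¹ = u¹¹, u¹² = u¹², u¹³ = u¹³, u¹⁴ = u¹⁴, u¹⁵ = u¹⁵, u¹⁶ = u¹⁶, u¹⁷ = u¹⁷, u¹⁸ = u¹⁸, u¹⁹ = u¹⁹, u²⁰ = u²⁰, u²¹ = u²¹, u²² = u²², u²³ = u²³, u²⁴ = e.
The smallest positive k with uᵏ = e is 24, so |⟨u⟩| = 24.

Answer: 24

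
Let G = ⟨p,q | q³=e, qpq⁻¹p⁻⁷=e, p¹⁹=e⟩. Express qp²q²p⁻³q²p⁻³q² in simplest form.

Multiply left to right, reducing at each step:
  q · p² = p¹⁴q
  (p¹⁴q) · q² = p¹⁴
  (p¹⁴) · p⁻³ = p¹¹
  (p¹¹) · q² = p¹¹q²
  (p¹¹q²) · p⁻³ = p¹⁶q²
  (p¹⁶q²) · q² = p¹⁶q

Answer: p¹⁶q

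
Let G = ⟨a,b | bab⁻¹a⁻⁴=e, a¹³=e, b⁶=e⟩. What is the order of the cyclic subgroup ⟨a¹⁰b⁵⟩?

|⟨a¹⁰b⁵⟩| equals the order of a¹⁰b⁵. Compute successive powers until reaching e:
  (a¹⁰b⁵)¹ = a¹⁰b⁵, (a¹⁰b⁵)² = a⁶b⁴, (a¹⁰b⁵)³ = a⁵b³, (a¹⁰b⁵)⁴ = a⁸b², (a¹⁰b⁵)⁵ = a¹²b, (a¹⁰b⁵)⁶ = e.
The smallest positive k with (a¹⁰b⁵)ᵏ = e is 6, so |⟨a¹⁰b⁵⟩| = 6.

Answer: 6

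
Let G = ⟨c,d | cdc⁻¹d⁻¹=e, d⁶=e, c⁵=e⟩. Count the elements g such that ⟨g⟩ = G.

G is cyclic of order 30. An element generates G iff its order is 30, and a cyclic group of order 30 has exactly φ(30) = 8 such elements.

Answer: 8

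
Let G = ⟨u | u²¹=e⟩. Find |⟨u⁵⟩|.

|⟨u⁵⟩| equals the order of u⁵. Compute successive powers until reaching e:
  (u⁵)¹ = u⁵, (u⁵)² = u¹⁰, (u⁵)³ = u¹⁵, (u⁵)⁴ = u²⁰, (u⁵)⁵ = u⁴, (u⁵)⁶ = u⁹, (u⁵)⁷ = u¹⁴, (u⁵)⁸ = u¹⁹, (u⁵)⁹ = u³, (u⁵)¹⁰ = u⁸, (u⁵)¹¹ = u¹³, (u⁵)¹² = u¹⁸, (u⁵)¹³ = u², (u⁵)¹⁴ = u⁷, (u⁵)¹⁵ = u¹², (u⁵)¹⁶ = u¹⁷, (u⁵)¹⁷ = u, (u⁵)¹⁸ = u⁶, (u⁵)¹⁹ = u¹¹, (u⁵)²⁰ = u¹⁶, (u⁵)²¹ = e.
The smallest positive k with (u⁵)ᵏ = e is 21, so |⟨u⁵⟩| = 21.

Answer: 21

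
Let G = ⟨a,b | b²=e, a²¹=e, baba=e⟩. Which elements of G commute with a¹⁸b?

⟨a¹⁸b⟩ ⊆ C_G(a¹⁸b) since powers of a¹⁸b commute with a¹⁸b; so |C_G(a¹⁸b)| ≥ |⟨a¹⁸b⟩| = 2.
By orbit–stabilizer, |C_G(a¹⁸b)| = |G| / |conj. class of a¹⁸b| = 42 / 21 = 2.
The 2 elements commuting with a¹⁸b are {e, a¹⁸b}.

Answer: {e, a¹⁸b}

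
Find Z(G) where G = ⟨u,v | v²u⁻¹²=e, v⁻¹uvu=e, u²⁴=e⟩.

An element z ∈ Z(G) iff z commutes with every generator.
For example u¹² is central: (u¹²)·u = u¹³ = u·(u¹²); (u¹²)·v = v⁻¹ = v·(u¹²).
Whereas u ∉ Z(G) since u·v = uv ≠ u¹¹v⁻¹ = v·u.
Checking each of the 48 elements this way gives Z(G) = {e, u¹²}, of order 2.

Answer: {e, u¹²}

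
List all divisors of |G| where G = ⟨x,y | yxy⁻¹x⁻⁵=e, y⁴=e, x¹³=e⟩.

|G| = 52 = 2² · 13. By Lagrange's theorem the order of any subgroup divides 52; the divisors of 52 are 1, 2, 4, 13, 26, 52.

Answer: 1, 2, 4, 13, 26, 52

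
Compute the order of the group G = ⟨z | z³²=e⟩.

G is generated by a single element, so G is cyclic. The relator gives z³² = e and no smaller power is forced to be e, so the 32 powers {e, z, z², z³, z⁴, z⁵, z⁶, z⁷, z⁸, z⁹, z²², z²³, z²¹, z²⁰, z²⁴, z²⁵, z²⁶, z²⁷, z²⁸, z²⁹, z³¹, z³⁰, z¹², z¹³, z¹¹, z¹⁰, z¹⁴, z¹⁵, z¹⁶, z¹⁷, z¹⁸, z¹⁹} are distinct. Hence |G| = 32.

Answer: 32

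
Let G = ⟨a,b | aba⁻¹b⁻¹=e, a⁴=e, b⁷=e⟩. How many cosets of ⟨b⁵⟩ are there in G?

First find ord(b⁵) by computing successive powers:
  (b⁵)¹ = b⁵, (b⁵)² = b³, (b⁵)³ = b, (b⁵)⁴ = b⁶, (b⁵)⁵ = b⁴, (b⁵)⁶ = b², (b⁵)⁷ = e.
So |⟨b⁵⟩| = ord(b⁵) = 7. With |G| = 28, by Lagrange [G : ⟨b⁵⟩] = 28/7 = 4.

Answer: 4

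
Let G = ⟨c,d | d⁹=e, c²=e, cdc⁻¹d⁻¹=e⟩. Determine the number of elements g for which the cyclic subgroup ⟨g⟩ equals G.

G is cyclic of order 18. An element generates G iff its order is 18, and a cyclic group of order 18 has exactly φ(18) = 6 such elements.

Answer: 6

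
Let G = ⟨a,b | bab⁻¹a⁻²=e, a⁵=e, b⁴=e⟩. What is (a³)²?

Compute successive powers of (a³), reducing at each step:
  (a³)²: (a³) · a³ = a

Answer: a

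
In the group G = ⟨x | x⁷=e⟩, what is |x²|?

Compute successive powers until reaching e:
  (x²)¹ = x², (x²)² = x⁴, (x²)³ = x⁶, (x²)⁴ = x, (x²)⁵ = x³, (x²)⁶ = x⁵, (x²)⁷ = e.
The smallest positive k with (x²)ᵏ = e is 7.

Answer: 7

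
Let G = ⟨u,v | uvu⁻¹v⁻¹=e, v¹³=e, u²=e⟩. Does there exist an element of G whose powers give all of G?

|G| = 26. The element uv has order 26 (its powers give 26 distinct elements), so ⟨uv⟩ = G and G is cyclic.

Answer: Yes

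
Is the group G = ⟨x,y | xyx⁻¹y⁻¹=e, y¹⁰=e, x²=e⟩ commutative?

Each pair of generators commutes: x·y = xy = y·x. Since the generators pairwise commute, every element of G commutes with every other, so G is abelian.

Answer: Yes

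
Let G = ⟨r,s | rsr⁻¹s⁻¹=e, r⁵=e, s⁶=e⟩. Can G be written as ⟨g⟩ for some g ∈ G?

|G| = 30. The element rs has order 30 (its powers give 30 distinct elements), so ⟨rs⟩ = G and G is cyclic.

Answer: Yes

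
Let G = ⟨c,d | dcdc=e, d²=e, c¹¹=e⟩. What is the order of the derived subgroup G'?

G' = [G, G] is generated by all commutators. The generator-pair commutators are: [c, d] = c².
The subgroup they normally generate is {e, c, c², c³, c⁴, c⁵, c⁶, c⁷, c⁸, c⁹, c¹⁰}, of order 11.
Check: |G/G'| = 22/11 = 2 is the order of the abelianisation.

Answer: 11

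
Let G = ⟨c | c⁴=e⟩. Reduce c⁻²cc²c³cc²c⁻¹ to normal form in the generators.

Multiply left to right, reducing at each step:
  (c²) · c = c³
  (c³) · c² = c
  c · c³ = e
  e · c = c
  c · c² = c³
  (c³) · c⁻¹ = c²

Answer: c²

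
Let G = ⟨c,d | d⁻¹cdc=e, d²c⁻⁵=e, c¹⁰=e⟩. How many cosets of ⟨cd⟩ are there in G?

First find ord(cd) by computing successive powers:
  (cd)¹ = cd, (cd)² = c⁵, (cd)³ = cd⁻¹, (cd)⁴ = e.
So |⟨cd⟩| = ord(cd) = 4. With |G| = 20, by Lagrange [G : ⟨cd⟩] = 20/4 = 5.

Answer: 5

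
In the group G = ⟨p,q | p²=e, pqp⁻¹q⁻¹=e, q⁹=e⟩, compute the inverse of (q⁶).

The order of (q⁶) is 3 (smallest k with (q⁶)ᵏ = e), so (q⁶)⁻¹ = (q⁶)² = q³.
Check: (q⁶) · (q³) → (q⁶) · q³ = e, giving e as required.

Answer: q³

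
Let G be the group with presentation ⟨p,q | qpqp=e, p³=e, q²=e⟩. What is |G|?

Enumerate words in the generators, reducing via the relations: the distinct elements are
  {e, p, q, pq, p², p²q}.
No further products give new elements, so |G| = 6.

Answer: 6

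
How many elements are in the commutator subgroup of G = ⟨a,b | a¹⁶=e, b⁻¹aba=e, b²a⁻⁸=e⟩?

G' = [G, G] is generated by all commutators. The generator-pair commutators are: [a, b] = a².
The subgroup they normally generate is {e, a², a⁴, a⁶, a⁸, a¹⁰, a¹², a¹⁴}, of order 8.
Check: |G/G'| = 32/8 = 4 is the order of the abelianisation.

Answer: 8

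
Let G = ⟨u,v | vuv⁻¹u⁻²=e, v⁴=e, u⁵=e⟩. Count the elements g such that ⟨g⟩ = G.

⟨g⟩ = G would require ord(g) = |G| = 20, but the maximum element order in G is 5 < 20. So G is not cyclic and no single element generates it: the count is 0.

Answer: 0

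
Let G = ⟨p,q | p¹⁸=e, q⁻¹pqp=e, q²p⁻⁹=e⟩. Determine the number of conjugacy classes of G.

The conjugacy classes (representative and size) are:
  [e] (size 1), [p¹⁷] (size 2), [p¹⁶] (size 2), [p³] (size 2), [p¹⁴] (size 2), [p¹³] (size 2), [p¹²] (size 2), [p¹¹] (size 2), [p¹⁰] (size 2), [p⁹] (size 1), [p⁸q] (size 9), [pq] (size 9).
Class equation: 1 + 2 + 2 + 2 + 2 + 2 + 2 + 2 + 2 + 1 + 9 + 9 = 36 = |G|. So G has 12 conjugacy classes.

Answer: 12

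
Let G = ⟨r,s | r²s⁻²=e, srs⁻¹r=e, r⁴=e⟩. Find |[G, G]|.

G' = [G, G] is generated by all commutators. The generator-pair commutators are: [r, s] = r².
The subgroup they normally generate is {e, r²}, of order 2.
Check: |G/G'| = 8/2 = 4 is the order of the abelianisation.

Answer: 2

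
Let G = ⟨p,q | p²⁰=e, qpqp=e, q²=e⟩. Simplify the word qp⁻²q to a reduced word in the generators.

Multiply left to right, reducing at each step:
  q · p⁻² = p²q
  (p²q) · q = p²

Answer: p²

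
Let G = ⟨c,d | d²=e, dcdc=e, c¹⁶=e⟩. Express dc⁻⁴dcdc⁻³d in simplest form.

Multiply left to right, reducing at each step:
  d · c⁻⁴ = c⁴d
  (c⁴d) · d = c⁴
  (c⁴) · c = c⁵
  (c⁵) · d = c⁵d
  (c⁵d) · c⁻³ = c⁸d
  (c⁸d) · d = c⁸

Answer: c⁸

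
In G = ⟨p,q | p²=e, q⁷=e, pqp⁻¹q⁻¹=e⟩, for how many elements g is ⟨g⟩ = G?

G is cyclic of order 14. An element generates G iff its order is 14, and a cyclic group of order 14 has exactly φ(14) = 6 such elements.

Answer: 6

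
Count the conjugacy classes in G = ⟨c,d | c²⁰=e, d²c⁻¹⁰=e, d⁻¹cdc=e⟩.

The conjugacy classes (representative and size) are:
  [e] (size 1), [c] (size 2), [c²] (size 2), [c³] (size 2), [c⁴] (size 2), [c⁵] (size 2), [c¹⁴] (size 2), [c⁷] (size 2), [c⁸] (size 2), [c¹¹] (size 2), [c¹⁰] (size 1), [c²d⁻¹] (size 10), [c⁹d] (size 10).
Class equation: 1 + 2 + 2 + 2 + 2 + 2 + 2 + 2 + 2 + 2 + 1 + 10 + 10 = 40 = |G|. So G has 13 conjugacy classes.

Answer: 13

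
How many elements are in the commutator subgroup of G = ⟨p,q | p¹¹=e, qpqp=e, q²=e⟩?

G' = [G, G] is generated by all commutators. The generator-pair commutators are: [p, q] = p².
The subgroup they normally generate is {e, p, p², p³, p⁴, p⁵, p⁶, p⁷, p⁸, p⁹, p¹⁰}, of order 11.
Check: |G/G'| = 22/11 = 2 is the order of the abelianisation.

Answer: 11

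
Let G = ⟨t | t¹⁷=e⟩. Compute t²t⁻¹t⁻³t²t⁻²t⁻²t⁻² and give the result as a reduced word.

Multiply left to right, reducing at each step:
  (t²) · t⁻¹ = t
  t · t⁻³ = t¹⁵
  (t¹⁵) · t² = e
  e · t⁻² = t¹⁵
  (t¹⁵) · t⁻² = t¹³
  (t¹³) · t⁻² = t¹¹

Answer: t¹¹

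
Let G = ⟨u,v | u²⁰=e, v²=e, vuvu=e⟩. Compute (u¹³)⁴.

Compute successive powers of (u¹³), reducing at each step:
  (u¹³)²: (u¹³) · u¹³ = u⁶
  (u¹³)³: (u⁶) · u¹³ = u¹⁹
  (u¹³)⁴: (u¹⁹) · u¹³ = u¹²

Answer: u¹²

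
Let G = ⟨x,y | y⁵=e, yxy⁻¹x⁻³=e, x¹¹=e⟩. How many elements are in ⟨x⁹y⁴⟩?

|⟨x⁹y⁴⟩| equals the order of x⁹y⁴. Compute successive powers until reaching e:
  (x⁹y⁴)¹ = x⁹y⁴, (x⁹y⁴)² = xy³, (x⁹y⁴)³ = x²y², (x⁹y⁴)⁴ = x⁶y, (x⁹y⁴)⁵ = e.
The smallest positive k with (x⁹y⁴)ᵏ = e is 5, so |⟨x⁹y⁴⟩| = 5.

Answer: 5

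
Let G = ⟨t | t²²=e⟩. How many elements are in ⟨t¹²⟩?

|⟨t¹²⟩| equals the order of t¹². Compute successive powers until reaching e:
  (t¹²)¹ = t¹², (t¹²)² = t², (t¹²)³ = t¹⁴, (t¹²)⁴ = t⁴, (t¹²)⁵ = t¹⁶, (t¹²)⁶ = t⁶, (t¹²)⁷ = t¹⁸, (t¹²)⁸ = t⁸, (t¹²)⁹ = t²⁰, (t¹²)¹⁰ = t¹⁰, (t¹²)¹¹ = e.
The smallest positive k with (t¹²)ᵏ = e is 11, so |⟨t¹²⟩| = 11.

Answer: 11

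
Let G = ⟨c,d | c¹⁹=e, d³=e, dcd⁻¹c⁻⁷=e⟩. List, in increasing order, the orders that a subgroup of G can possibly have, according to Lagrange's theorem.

|G| = 57 = 3 · 19. By Lagrange's theorem the order of any subgroup divides 57; the divisors of 57 are 1, 3, 19, 57.

Answer: 1, 3, 19, 57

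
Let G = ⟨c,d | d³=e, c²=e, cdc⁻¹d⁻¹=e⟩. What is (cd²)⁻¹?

The order of (cd²) is 6 (smallest k with (cd²)ᵏ = e), so (cd²)⁻¹ = (cd²)⁵ = cd.
Check: (cd²) · (cd) → (cd²) · c = d²;   (d²) · d = e, giving e as required.

Answer: cd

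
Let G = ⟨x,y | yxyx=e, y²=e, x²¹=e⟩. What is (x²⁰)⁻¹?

The order of (x²⁰) is 21 (smallest k with (x²⁰)ᵏ = e), so (x²⁰)⁻¹ = (x²⁰)²⁰ = x.
Check: (x²⁰) · x → (x²⁰) · x = e, giving e as required.

Answer: x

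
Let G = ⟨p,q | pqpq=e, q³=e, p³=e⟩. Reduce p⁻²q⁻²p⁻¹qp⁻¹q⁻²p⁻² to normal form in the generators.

Multiply left to right, reducing at each step:
  p · q⁻² = pq
  (pq) · p⁻¹ = q²p
  (q²p) · q = qp²
  (qp²) · p⁻¹ = p²q²
  (p²q²) · q⁻² = p²
  (p²) · p⁻² = e

Answer: e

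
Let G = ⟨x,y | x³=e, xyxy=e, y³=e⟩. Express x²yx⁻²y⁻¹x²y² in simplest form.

Multiply left to right, reducing at each step:
  (x²) · y = x²y
  (x²y) · x⁻² = xy²
  (xy²) · y⁻¹ = xy
  (xy) · x² = y²x
  (y²x) · y² = xy²x

Answer: xy²x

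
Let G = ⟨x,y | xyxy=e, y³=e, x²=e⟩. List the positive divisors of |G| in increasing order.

|G| = 6 = 2 · 3. By Lagrange's theorem the order of any subgroup divides 6; the divisors of 6 are 1, 2, 3, 6.

Answer: 1, 2, 3, 6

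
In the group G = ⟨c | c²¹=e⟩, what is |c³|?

Compute successive powers until reaching e:
  (c³)¹ = c³, (c³)² = c⁶, (c³)³ = c⁹, (c³)⁴ = c¹², (c³)⁵ = c¹⁵, (c³)⁶ = c¹⁸, (c³)⁷ = e.
The smallest positive k with (c³)ᵏ = e is 7.

Answer: 7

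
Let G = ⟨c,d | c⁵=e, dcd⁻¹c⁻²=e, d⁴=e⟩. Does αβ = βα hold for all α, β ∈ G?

c·d = cd but d·c = c²d, so c·d ≠ d·c and G is not abelian.

Answer: No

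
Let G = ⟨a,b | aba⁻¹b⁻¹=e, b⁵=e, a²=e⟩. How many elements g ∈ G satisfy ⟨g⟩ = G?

G is cyclic of order 10. An element generates G iff its order is 10, and a cyclic group of order 10 has exactly φ(10) = 4 such elements.

Answer: 4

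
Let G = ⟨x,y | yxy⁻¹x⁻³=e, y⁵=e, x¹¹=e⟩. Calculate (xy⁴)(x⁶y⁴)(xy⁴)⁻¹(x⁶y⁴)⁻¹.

[(xy⁴), (x⁶y⁴)] = (xy⁴)·(x⁶y⁴)·(xy⁴)⁻¹·(x⁶y⁴)⁻¹.
  (xy⁴) · (x⁶y⁴) = x³y³
  (x³y³) · (x⁸y) = x¹⁰y⁴
  (x¹⁰y⁴) · (x⁴y) = x⁴

Answer: x⁴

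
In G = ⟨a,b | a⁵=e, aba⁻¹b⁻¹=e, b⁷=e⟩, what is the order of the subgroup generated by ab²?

|⟨ab²⟩| equals the order of ab². Compute successive powers until reaching e:
  (ab²)¹ = ab², (ab²)² = a²b⁴, (ab²)³ = a³b⁶, (ab²)⁴ = a⁴b, (ab²)⁵ = b³, (ab²)⁶ = ab⁵, (ab²)⁷ = a², (ab²)⁸ = a³b², (ab²)⁹ = a⁴b⁴, (ab²)¹⁰ = b⁶, (ab²)¹¹ = ab, (ab²)¹² = a²b³, (ab²)¹³ = a³b⁵, (ab²)¹⁴ = a⁴, (ab²)¹⁵ = b², (ab²)¹⁶ = ab⁴, (ab²)¹⁷ = a²b⁶, (ab²)¹⁸ = a³b, (ab²)¹⁹ = a⁴b³, (ab²)²⁰ = b⁵, (ab²)²¹ = a, (ab²)²² = a²b², (ab²)²³ = a³b⁴, (ab²)²⁴ = a⁴b⁶, (ab²)²⁵ = b, (ab²)²⁶ = ab³, (ab²)²⁷ = a²b⁵, (ab²)²⁸ = a³, (ab²)²⁹ = a⁴b², (ab²)³⁰ = b⁴, (ab²)³¹ = ab⁶, (ab²)³² = a²b, (ab²)³³ = a³b³, (ab²)³⁴ = a⁴b⁵, (ab²)³⁵ = e.
The smallest positive k with (ab²)ᵏ = e is 35, so |⟨ab²⟩| = 35.

Answer: 35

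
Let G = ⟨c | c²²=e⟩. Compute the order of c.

Compute successive powers until reaching e:
  c¹ = c, c² = c², c³ = c³, c⁴ = c⁴, c⁵ = c⁵, c⁶ = c⁶, c⁷ = c⁷, c⁸ = c⁸, c⁹ = c⁹, c¹⁰ = c¹⁰, c¹¹ = c¹¹, c¹² = c¹², c¹³ = c¹³, c¹⁴ = c¹⁴, c¹⁵ = c¹⁵, c¹⁶ = c¹⁶, c¹⁷ = c¹⁷, c¹⁸ = c¹⁸, c¹⁹ = c¹⁹, c²⁰ = c²⁰, c²¹ = c²¹, c²² = e.
The smallest positive k with cᵏ = e is 22.

Answer: 22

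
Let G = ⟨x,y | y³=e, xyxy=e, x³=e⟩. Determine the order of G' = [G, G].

G' = [G, G] is generated by all commutators. The generator-pair commutators are: [x, y] = xy²x.
The subgroup they normally generate is {e, xy, x²y², xy²x}, of order 4.
Check: |G/G'| = 12/4 = 3 is the order of the abelianisation.

Answer: 4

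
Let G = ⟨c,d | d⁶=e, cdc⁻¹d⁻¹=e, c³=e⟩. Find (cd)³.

Compute successive powers of (cd), reducing at each step:
  (cd)²: (cd) · c = c²d;   (c²d) · d = c²d²
  (cd)³: (c²d²) · c = d²;   (d²) · d = d³

Answer: d³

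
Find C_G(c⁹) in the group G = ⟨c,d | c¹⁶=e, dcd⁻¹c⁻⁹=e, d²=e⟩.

⟨c⁹⟩ ⊆ C_G(c⁹) since powers of c⁹ commute with c⁹; so |C_G(c⁹)| ≥ |⟨c⁹⟩| = 16.
By orbit–stabilizer, |C_G(c⁹)| = |G| / |conj. class of c⁹| = 32 / 2 = 16.
The 16 elements commuting with c⁹ are {e, c, c², c³, c⁴, c⁵, c⁶, c⁷, c⁸, c⁹, c¹⁰, c¹¹, c¹², c¹³, c¹⁴, c¹⁵}.

Answer: {e, c, c², c³, c⁴, c⁵, c⁶, c⁷, c⁸, c⁹, c¹⁰, c¹¹, c¹², c¹³, c¹⁴, c¹⁵}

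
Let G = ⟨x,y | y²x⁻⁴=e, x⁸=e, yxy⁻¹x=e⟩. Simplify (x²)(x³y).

Compute (x²) · (x³y) by multiplying left to right and reducing via the relations at each step:
  (x²) · x³ = x⁵
  (x⁵) · y = xy⁻¹

Answer: xy⁻¹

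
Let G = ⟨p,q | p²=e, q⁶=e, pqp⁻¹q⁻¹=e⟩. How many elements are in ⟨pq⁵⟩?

|⟨pq⁵⟩| equals the order of pq⁵. Compute successive powers until reaching e:
  (pq⁵)¹ = pq⁵, (pq⁵)² = q⁴, (pq⁵)³ = pq³, (pq⁵)⁴ = q², (pq⁵)⁵ = pq, (pq⁵)⁶ = e.
The smallest positive k with (pq⁵)ᵏ = e is 6, so |⟨pq⁵⟩| = 6.

Answer: 6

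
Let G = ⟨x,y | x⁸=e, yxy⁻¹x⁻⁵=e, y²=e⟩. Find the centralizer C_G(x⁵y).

⟨x⁵y⟩ ⊆ C_G(x⁵y) since powers of x⁵y commute with x⁵y; so |C_G(x⁵y)| ≥ |⟨x⁵y⟩| = 8.
By orbit–stabilizer, |C_G(x⁵y)| = |G| / |conj. class of x⁵y| = 16 / 2 = 8.
The 8 elements commuting with x⁵y are {e, x², x⁴, x⁶, x⁵y, xy, x⁷y, x³y}.

Answer: {e, x², x⁴, x⁶, x⁵y, xy, x⁷y, x³y}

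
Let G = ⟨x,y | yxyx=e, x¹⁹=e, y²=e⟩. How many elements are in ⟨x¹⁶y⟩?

|⟨x¹⁶y⟩| equals the order of x¹⁶y. Compute successive powers until reaching e:
  (x¹⁶y)¹ = x¹⁶y, (x¹⁶y)² = e.
The smallest positive k with (x¹⁶y)ᵏ = e is 2, so |⟨x¹⁶y⟩| = 2.

Answer: 2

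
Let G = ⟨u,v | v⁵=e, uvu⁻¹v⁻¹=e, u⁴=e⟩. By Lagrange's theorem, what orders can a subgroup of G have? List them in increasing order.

|G| = 20 = 2² · 5. By Lagrange's theorem the order of any subgroup divides 20; the divisors of 20 are 1, 2, 4, 5, 10, 20.

Answer: 1, 2, 4, 5, 10, 20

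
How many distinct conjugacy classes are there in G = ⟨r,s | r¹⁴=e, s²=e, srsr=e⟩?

The conjugacy classes (representative and size) are:
  [e] (size 1), [r¹³] (size 2), [r²] (size 2), [r³] (size 2), [r¹⁰] (size 2), [r⁵] (size 2), [r⁸] (size 2), [r⁷] (size 1), [r⁶s] (size 7), [r⁹s] (size 7).
Class equation: 1 + 2 + 2 + 2 + 2 + 2 + 2 + 1 + 7 + 7 = 28 = |G|. So G has 10 conjugacy classes.

Answer: 10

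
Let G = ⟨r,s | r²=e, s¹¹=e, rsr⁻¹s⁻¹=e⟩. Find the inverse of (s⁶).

The order of (s⁶) is 11 (smallest k with (s⁶)ᵏ = e), so (s⁶)⁻¹ = (s⁶)¹⁰ = s⁵.
Check: (s⁶) · (s⁵) → (s⁶) · s⁵ = e, giving e as required.

Answer: s⁵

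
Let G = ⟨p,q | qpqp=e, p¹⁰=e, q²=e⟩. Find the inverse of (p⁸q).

The order of (p⁸q) is 2 (smallest k with (p⁸q)ᵏ = e), so (p⁸q)⁻¹ = (p⁸q)¹ = p⁸q.
Check: (p⁸q) · (p⁸q) → (p⁸q) · p⁸ = q;   q · q = e, giving e as required.

Answer: p⁸q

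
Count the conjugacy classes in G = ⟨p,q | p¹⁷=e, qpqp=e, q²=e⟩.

The conjugacy classes (representative and size) are:
  [e] (size 1), [p¹⁶] (size 2), [p²] (size 2), [p³] (size 2), [p¹³] (size 2), [p¹²] (size 2), [p⁶] (size 2), [p¹⁰] (size 2), [p⁹] (size 2), [p⁷q] (size 17).
Class equation: 1 + 2 + 2 + 2 + 2 + 2 + 2 + 2 + 2 + 17 = 34 = |G|. So G has 10 conjugacy classes.

Answer: 10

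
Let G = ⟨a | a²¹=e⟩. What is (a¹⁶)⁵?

Compute successive powers of (a¹⁶), reducing at each step:
  (a¹⁶)²: (a¹⁶) · a¹⁶ = a¹¹
  (a¹⁶)³: (a¹¹) · a¹⁶ = a⁶
  (a¹⁶)⁴: (a⁶) · a¹⁶ = a
  (a¹⁶)⁵: a · a¹⁶ = a¹⁷

Answer: a¹⁷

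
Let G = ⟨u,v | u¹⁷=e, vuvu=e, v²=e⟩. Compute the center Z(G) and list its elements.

An element z ∈ Z(G) iff z commutes with every generator.
For example e is central: e·u = u = u·e; e·v = v = v·e.
Whereas u ∉ Z(G) since u·v = uv ≠ u¹⁶v = v·u.
Checking each of the 34 elements this way gives Z(G) = {e}, of order 1.

Answer: {e}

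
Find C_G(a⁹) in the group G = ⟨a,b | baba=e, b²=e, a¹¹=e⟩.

⟨a⁹⟩ ⊆ C_G(a⁹) since powers of a⁹ commute with a⁹; so |C_G(a⁹)| ≥ |⟨a⁹⟩| = 11.
By orbit–stabilizer, |C_G(a⁹)| = |G| / |conj. class of a⁹| = 22 / 2 = 11.
The 11 elements commuting with a⁹ are {e, a, a², a³, a⁴, a⁵, a⁶, a⁷, a⁸, a⁹, a¹⁰}.

Answer: {e, a, a², a³, a⁴, a⁵, a⁶, a⁷, a⁸, a⁹, a¹⁰}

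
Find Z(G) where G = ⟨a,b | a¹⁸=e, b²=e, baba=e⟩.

An element z ∈ Z(G) iff z commutes with every generator.
For example a⁹ is central: (a⁹)·a = a¹⁰ = a·(a⁹); (a⁹)·b = a⁹b = b·(a⁹).
Whereas a ∉ Z(G) since a·b = ab ≠ a¹⁷b = b·a.
Checking each of the 36 elements this way gives Z(G) = {e, a⁹}, of order 2.

Answer: {e, a⁹}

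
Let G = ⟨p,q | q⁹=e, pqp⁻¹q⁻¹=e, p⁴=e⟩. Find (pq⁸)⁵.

Compute successive powers of (pq⁸), reducing at each step:
  (pq⁸)²: (pq⁸) · p = p²q⁸;   (p²q⁸) · q⁸ = p²q⁷
  (pq⁸)³: (p²q⁷) · p = p³q⁷;   (p³q⁷) · q⁸ = p³q⁶
  (pq⁸)⁴: (p³q⁶) · p = q⁶;   (q⁶) · q⁸ = q⁵
  (pq⁸)⁵: (q⁵) · p = pq⁵;   (pq⁵) · q⁸ = pq⁴

Answer: pq⁴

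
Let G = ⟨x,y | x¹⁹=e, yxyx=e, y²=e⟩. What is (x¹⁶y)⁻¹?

The order of (x¹⁶y) is 2 (smallest k with (x¹⁶y)ᵏ = e), so (x¹⁶y)⁻¹ = (x¹⁶y)¹ = x¹⁶y.
Check: (x¹⁶y) · (x¹⁶y) → (x¹⁶y) · x¹⁶ = y;   y · y = e, giving e as required.

Answer: x¹⁶y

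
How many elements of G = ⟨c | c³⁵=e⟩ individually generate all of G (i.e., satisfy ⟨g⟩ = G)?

G is cyclic of order 35. An element generates G iff its order is 35, and a cyclic group of order 35 has exactly φ(35) = 24 such elements.

Answer: 24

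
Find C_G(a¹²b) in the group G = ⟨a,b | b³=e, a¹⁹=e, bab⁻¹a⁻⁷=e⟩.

⟨a¹²b⟩ ⊆ C_G(a¹²b) since powers of a¹²b commute with a¹²b; so |C_G(a¹²b)| ≥ |⟨a¹²b⟩| = 3.
By orbit–stabilizer, |C_G(a¹²b)| = |G| / |conj. class of a¹²b| = 57 / 19 = 3.
The 3 elements commuting with a¹²b are {e, ab², a¹²b}.

Answer: {e, ab², a¹²b}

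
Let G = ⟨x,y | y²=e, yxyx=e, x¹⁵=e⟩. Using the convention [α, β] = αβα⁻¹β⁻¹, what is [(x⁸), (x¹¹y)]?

[(x⁸), (x¹¹y)] = (x⁸)·(x¹¹y)·(x⁸)⁻¹·(x¹¹y)⁻¹.
  (x⁸) · (x¹¹y) = x⁴y
  (x⁴y) · (x⁷) = x¹²y
  (x¹²y) · (x¹¹y) = x

Answer: x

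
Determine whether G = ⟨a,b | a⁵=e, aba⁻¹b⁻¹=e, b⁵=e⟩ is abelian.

Each pair of generators commutes: a·b = ab = b·a. Since the generators pairwise commute, every element of G commutes with every other, so G is abelian.

Answer: Yes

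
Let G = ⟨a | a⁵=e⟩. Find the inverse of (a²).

The order of (a²) is 5 (smallest k with (a²)ᵏ = e), so (a²)⁻¹ = (a²)⁴ = a³.
Check: (a²) · (a³) → (a²) · a³ = e, giving e as required.

Answer: a³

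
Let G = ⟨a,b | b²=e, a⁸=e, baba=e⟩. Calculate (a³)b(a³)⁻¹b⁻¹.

[(a³), b] = (a³)·b·(a³)⁻¹·b⁻¹.
  (a³) · b = a³b
  (a³b) · (a⁵) = a⁶b
  (a⁶b) · b = a⁶

Answer: a⁶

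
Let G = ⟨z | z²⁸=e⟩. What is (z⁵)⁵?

Compute successive powers of (z⁵), reducing at each step:
  (z⁵)²: (z⁵) · z⁵ = z¹⁰
  (z⁵)³: (z¹⁰) · z⁵ = z¹⁵
  (z⁵)⁴: (z¹⁵) · z⁵ = z²⁰
  (z⁵)⁵: (z²⁰) · z⁵ = z²⁵

Answer: z²⁵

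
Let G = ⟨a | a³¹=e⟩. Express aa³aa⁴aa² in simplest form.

Multiply left to right, reducing at each step:
  a · a³ = a⁴
  (a⁴) · a = a⁵
  (a⁵) · a⁴ = a⁹
  (a⁹) · a = a¹⁰
  (a¹⁰) · a² = a¹²

Answer: a¹²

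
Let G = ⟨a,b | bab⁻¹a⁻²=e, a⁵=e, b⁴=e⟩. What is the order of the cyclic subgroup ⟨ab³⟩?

|⟨ab³⟩| equals the order of ab³. Compute successive powers until reaching e:
  (ab³)¹ = ab³, (ab³)² = a⁴b², (ab³)³ = a³b, (ab³)⁴ = e.
The smallest positive k with (ab³)ᵏ = e is 4, so |⟨ab³⟩| = 4.

Answer: 4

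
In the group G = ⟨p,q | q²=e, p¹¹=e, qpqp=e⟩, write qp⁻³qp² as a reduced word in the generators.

Multiply left to right, reducing at each step:
  q · p⁻³ = p³q
  (p³q) · q = p³
  (p³) · p² = p⁵

Answer: p⁵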